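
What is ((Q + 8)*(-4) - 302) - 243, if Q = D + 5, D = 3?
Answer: -609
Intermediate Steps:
Q = 8 (Q = 3 + 5 = 8)
((Q + 8)*(-4) - 302) - 243 = ((8 + 8)*(-4) - 302) - 243 = (16*(-4) - 302) - 243 = (-64 - 302) - 243 = -366 - 243 = -609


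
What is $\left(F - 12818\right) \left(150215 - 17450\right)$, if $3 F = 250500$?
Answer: $9384095730$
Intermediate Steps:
$F = 83500$ ($F = \frac{1}{3} \cdot 250500 = 83500$)
$\left(F - 12818\right) \left(150215 - 17450\right) = \left(83500 - 12818\right) \left(150215 - 17450\right) = 70682 \cdot 132765 = 9384095730$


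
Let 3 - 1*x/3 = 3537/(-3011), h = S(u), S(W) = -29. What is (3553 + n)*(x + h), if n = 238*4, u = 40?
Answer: -223488545/3011 ≈ -74224.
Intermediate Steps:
h = -29
x = 37710/3011 (x = 9 - 10611/(-3011) = 9 - 10611*(-1)/3011 = 9 - 3*(-3537/3011) = 9 + 10611/3011 = 37710/3011 ≈ 12.524)
n = 952
(3553 + n)*(x + h) = (3553 + 952)*(37710/3011 - 29) = 4505*(-49609/3011) = -223488545/3011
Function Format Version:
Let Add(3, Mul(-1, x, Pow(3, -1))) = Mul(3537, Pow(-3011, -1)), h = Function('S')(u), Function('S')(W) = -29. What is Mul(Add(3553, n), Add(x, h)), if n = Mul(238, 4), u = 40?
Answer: Rational(-223488545, 3011) ≈ -74224.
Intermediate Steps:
h = -29
x = Rational(37710, 3011) (x = Add(9, Mul(-3, Mul(3537, Pow(-3011, -1)))) = Add(9, Mul(-3, Mul(3537, Rational(-1, 3011)))) = Add(9, Mul(-3, Rational(-3537, 3011))) = Add(9, Rational(10611, 3011)) = Rational(37710, 3011) ≈ 12.524)
n = 952
Mul(Add(3553, n), Add(x, h)) = Mul(Add(3553, 952), Add(Rational(37710, 3011), -29)) = Mul(4505, Rational(-49609, 3011)) = Rational(-223488545, 3011)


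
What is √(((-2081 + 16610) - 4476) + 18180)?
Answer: 3*√3137 ≈ 168.03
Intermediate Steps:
√(((-2081 + 16610) - 4476) + 18180) = √((14529 - 4476) + 18180) = √(10053 + 18180) = √28233 = 3*√3137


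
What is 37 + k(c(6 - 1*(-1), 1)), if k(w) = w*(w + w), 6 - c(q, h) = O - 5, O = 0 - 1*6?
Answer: 615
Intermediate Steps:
O = -6 (O = 0 - 6 = -6)
c(q, h) = 17 (c(q, h) = 6 - (-6 - 5) = 6 - 1*(-11) = 6 + 11 = 17)
k(w) = 2*w² (k(w) = w*(2*w) = 2*w²)
37 + k(c(6 - 1*(-1), 1)) = 37 + 2*17² = 37 + 2*289 = 37 + 578 = 615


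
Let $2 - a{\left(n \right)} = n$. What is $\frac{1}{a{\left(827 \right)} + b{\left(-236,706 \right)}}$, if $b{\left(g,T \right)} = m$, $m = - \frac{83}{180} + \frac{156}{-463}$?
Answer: $- \frac{83340}{68822009} \approx -0.001211$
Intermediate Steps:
$m = - \frac{66509}{83340}$ ($m = \left(-83\right) \frac{1}{180} + 156 \left(- \frac{1}{463}\right) = - \frac{83}{180} - \frac{156}{463} = - \frac{66509}{83340} \approx -0.79804$)
$b{\left(g,T \right)} = - \frac{66509}{83340}$
$a{\left(n \right)} = 2 - n$
$\frac{1}{a{\left(827 \right)} + b{\left(-236,706 \right)}} = \frac{1}{\left(2 - 827\right) - \frac{66509}{83340}} = \frac{1}{-825 - \frac{66509}{83340}} = \frac{1}{- \frac{68822009}{83340}} = - \frac{83340}{68822009}$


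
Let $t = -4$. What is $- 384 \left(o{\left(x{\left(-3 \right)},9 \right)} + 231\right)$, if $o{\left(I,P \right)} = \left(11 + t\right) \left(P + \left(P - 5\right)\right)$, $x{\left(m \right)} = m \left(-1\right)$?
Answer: $-123648$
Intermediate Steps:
$x{\left(m \right)} = - m$
$o{\left(I,P \right)} = -35 + 14 P$ ($o{\left(I,P \right)} = \left(11 - 4\right) \left(P + \left(P - 5\right)\right) = 7 \left(P + \left(-5 + P\right)\right) = 7 \left(-5 + 2 P\right) = -35 + 14 P$)
$- 384 \left(o{\left(x{\left(-3 \right)},9 \right)} + 231\right) = - 384 \left(\left(-35 + 14 \cdot 9\right) + 231\right) = - 384 \left(\left(-35 + 126\right) + 231\right) = - 384 \left(91 + 231\right) = \left(-384\right) 322 = -123648$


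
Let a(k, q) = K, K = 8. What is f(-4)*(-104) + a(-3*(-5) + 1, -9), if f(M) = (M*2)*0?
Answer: 8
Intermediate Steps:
a(k, q) = 8
f(M) = 0 (f(M) = (2*M)*0 = 0)
f(-4)*(-104) + a(-3*(-5) + 1, -9) = 0*(-104) + 8 = 0 + 8 = 8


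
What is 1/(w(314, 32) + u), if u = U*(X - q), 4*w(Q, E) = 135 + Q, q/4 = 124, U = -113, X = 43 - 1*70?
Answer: 4/236845 ≈ 1.6889e-5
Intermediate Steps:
X = -27 (X = 43 - 70 = -27)
q = 496 (q = 4*124 = 496)
w(Q, E) = 135/4 + Q/4 (w(Q, E) = (135 + Q)/4 = 135/4 + Q/4)
u = 59099 (u = -113*(-27 - 1*496) = -113*(-27 - 496) = -113*(-523) = 59099)
1/(w(314, 32) + u) = 1/((135/4 + (¼)*314) + 59099) = 1/((135/4 + 157/2) + 59099) = 1/(449/4 + 59099) = 1/(236845/4) = 4/236845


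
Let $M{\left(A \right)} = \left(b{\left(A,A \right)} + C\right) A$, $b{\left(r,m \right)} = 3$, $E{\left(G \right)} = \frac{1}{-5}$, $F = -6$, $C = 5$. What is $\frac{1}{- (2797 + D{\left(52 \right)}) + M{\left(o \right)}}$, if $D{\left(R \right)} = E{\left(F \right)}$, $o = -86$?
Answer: $- \frac{5}{17424} \approx -0.00028696$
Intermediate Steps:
$E{\left(G \right)} = - \frac{1}{5}$
$D{\left(R \right)} = - \frac{1}{5}$
$M{\left(A \right)} = 8 A$ ($M{\left(A \right)} = \left(3 + 5\right) A = 8 A$)
$\frac{1}{- (2797 + D{\left(52 \right)}) + M{\left(o \right)}} = \frac{1}{- (2797 - \frac{1}{5}) + 8 \left(-86\right)} = \frac{1}{\left(-1\right) \frac{13984}{5} - 688} = \frac{1}{- \frac{13984}{5} - 688} = \frac{1}{- \frac{17424}{5}} = - \frac{5}{17424}$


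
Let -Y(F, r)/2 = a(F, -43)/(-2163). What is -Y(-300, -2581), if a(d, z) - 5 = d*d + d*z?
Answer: -205810/2163 ≈ -95.150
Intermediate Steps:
a(d, z) = 5 + d**2 + d*z (a(d, z) = 5 + (d*d + d*z) = 5 + (d**2 + d*z) = 5 + d**2 + d*z)
Y(F, r) = 10/2163 - 86*F/2163 + 2*F**2/2163 (Y(F, r) = -2*(5 + F**2 + F*(-43))/(-2163) = -2*(5 + F**2 - 43*F)*(-1)/2163 = -2*(-5/2163 - F**2/2163 + 43*F/2163) = 10/2163 - 86*F/2163 + 2*F**2/2163)
-Y(-300, -2581) = -(10/2163 - 86/2163*(-300) + (2/2163)*(-300)**2) = -(10/2163 + 8600/721 + (2/2163)*90000) = -(10/2163 + 8600/721 + 60000/721) = -1*205810/2163 = -205810/2163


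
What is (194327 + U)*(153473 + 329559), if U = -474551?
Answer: -135357159168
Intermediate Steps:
(194327 + U)*(153473 + 329559) = (194327 - 474551)*(153473 + 329559) = -280224*483032 = -135357159168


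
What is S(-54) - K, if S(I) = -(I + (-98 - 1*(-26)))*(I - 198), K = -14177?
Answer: -17575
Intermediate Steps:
S(I) = -(-198 + I)*(-72 + I) (S(I) = -(I + (-98 + 26))*(-198 + I) = -(I - 72)*(-198 + I) = -(-72 + I)*(-198 + I) = -(-198 + I)*(-72 + I))
S(-54) - K = (-14256 - 1*(-54)**2 + 270*(-54)) - 1*(-14177) = (-14256 - 1*2916 - 14580) + 14177 = (-14256 - 2916 - 14580) + 14177 = -31752 + 14177 = -17575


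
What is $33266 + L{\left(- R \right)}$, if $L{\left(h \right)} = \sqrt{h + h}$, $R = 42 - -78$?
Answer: $33266 + 4 i \sqrt{15} \approx 33266.0 + 15.492 i$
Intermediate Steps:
$R = 120$ ($R = 42 + 78 = 120$)
$L{\left(h \right)} = \sqrt{2} \sqrt{h}$ ($L{\left(h \right)} = \sqrt{2 h} = \sqrt{2} \sqrt{h}$)
$33266 + L{\left(- R \right)} = 33266 + \sqrt{2} \sqrt{\left(-1\right) 120} = 33266 + \sqrt{2} \sqrt{-120} = 33266 + \sqrt{2} \cdot 2 i \sqrt{30} = 33266 + 4 i \sqrt{15}$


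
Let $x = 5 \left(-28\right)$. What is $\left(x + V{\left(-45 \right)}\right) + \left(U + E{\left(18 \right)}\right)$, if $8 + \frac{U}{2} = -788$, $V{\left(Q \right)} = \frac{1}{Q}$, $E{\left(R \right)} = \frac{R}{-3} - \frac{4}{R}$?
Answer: $- \frac{78221}{45} \approx -1738.2$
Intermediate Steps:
$x = -140$
$E{\left(R \right)} = - \frac{4}{R} - \frac{R}{3}$ ($E{\left(R \right)} = R \left(- \frac{1}{3}\right) - \frac{4}{R} = - \frac{R}{3} - \frac{4}{R} = - \frac{4}{R} - \frac{R}{3}$)
$U = -1592$ ($U = -16 + 2 \left(-788\right) = -16 - 1576 = -1592$)
$\left(x + V{\left(-45 \right)}\right) + \left(U + E{\left(18 \right)}\right) = \left(-140 + \frac{1}{-45}\right) - \left(1598 + \frac{2}{9}\right) = \left(-140 - \frac{1}{45}\right) - \frac{14384}{9} = - \frac{6301}{45} - \frac{14384}{9} = - \frac{78221}{45}$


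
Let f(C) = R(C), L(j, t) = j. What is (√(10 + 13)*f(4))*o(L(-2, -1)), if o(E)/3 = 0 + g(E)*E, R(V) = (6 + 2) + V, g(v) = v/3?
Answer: 48*√23 ≈ 230.20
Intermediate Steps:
g(v) = v/3 (g(v) = v*(⅓) = v/3)
R(V) = 8 + V
f(C) = 8 + C
o(E) = E² (o(E) = 3*(0 + (E/3)*E) = 3*(0 + E²/3) = 3*(E²/3) = E²)
(√(10 + 13)*f(4))*o(L(-2, -1)) = (√(10 + 13)*(8 + 4))*(-2)² = (√23*12)*4 = (12*√23)*4 = 48*√23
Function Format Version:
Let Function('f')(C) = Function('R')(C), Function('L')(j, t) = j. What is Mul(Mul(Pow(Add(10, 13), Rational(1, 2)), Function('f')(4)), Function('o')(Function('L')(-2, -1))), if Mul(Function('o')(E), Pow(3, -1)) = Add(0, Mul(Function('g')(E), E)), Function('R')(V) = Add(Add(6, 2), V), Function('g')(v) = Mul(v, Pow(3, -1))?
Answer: Mul(48, Pow(23, Rational(1, 2))) ≈ 230.20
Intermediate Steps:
Function('g')(v) = Mul(Rational(1, 3), v) (Function('g')(v) = Mul(v, Rational(1, 3)) = Mul(Rational(1, 3), v))
Function('R')(V) = Add(8, V)
Function('f')(C) = Add(8, C)
Function('o')(E) = Pow(E, 2) (Function('o')(E) = Mul(3, Add(0, Mul(Mul(Rational(1, 3), E), E))) = Mul(3, Add(0, Mul(Rational(1, 3), Pow(E, 2)))) = Mul(3, Mul(Rational(1, 3), Pow(E, 2))) = Pow(E, 2))
Mul(Mul(Pow(Add(10, 13), Rational(1, 2)), Function('f')(4)), Function('o')(Function('L')(-2, -1))) = Mul(Mul(Pow(Add(10, 13), Rational(1, 2)), Add(8, 4)), Pow(-2, 2)) = Mul(Mul(Pow(23, Rational(1, 2)), 12), 4) = Mul(Mul(12, Pow(23, Rational(1, 2))), 4) = Mul(48, Pow(23, Rational(1, 2)))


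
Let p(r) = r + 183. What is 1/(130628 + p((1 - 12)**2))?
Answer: 1/130932 ≈ 7.6376e-6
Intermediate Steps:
p(r) = 183 + r
1/(130628 + p((1 - 12)**2)) = 1/(130628 + (183 + (1 - 12)**2)) = 1/(130628 + (183 + (-11)**2)) = 1/(130628 + (183 + 121)) = 1/(130628 + 304) = 1/130932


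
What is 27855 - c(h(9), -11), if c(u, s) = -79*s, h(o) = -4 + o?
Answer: 26986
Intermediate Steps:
27855 - c(h(9), -11) = 27855 - (-79)*(-11) = 27855 - 1*869 = 27855 - 869 = 26986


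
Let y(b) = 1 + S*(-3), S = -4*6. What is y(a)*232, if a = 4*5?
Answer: 16936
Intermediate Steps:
S = -24
a = 20
y(b) = 73 (y(b) = 1 - 24*(-3) = 1 + 72 = 73)
y(a)*232 = 73*232 = 16936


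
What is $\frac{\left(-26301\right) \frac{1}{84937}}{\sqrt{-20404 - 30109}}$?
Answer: $\frac{26301 i \sqrt{50513}}{4290422681} \approx 0.0013778 i$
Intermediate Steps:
$\frac{\left(-26301\right) \frac{1}{84937}}{\sqrt{-20404 - 30109}} = \frac{\left(-26301\right) \frac{1}{84937}}{\sqrt{-50513}} = - \frac{26301}{84937 i \sqrt{50513}} = - \frac{26301 \left(- \frac{i \sqrt{50513}}{50513}\right)}{84937} = \frac{26301 i \sqrt{50513}}{4290422681}$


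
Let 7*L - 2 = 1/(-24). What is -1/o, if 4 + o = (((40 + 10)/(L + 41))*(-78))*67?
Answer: 1387/8785228 ≈ 0.00015788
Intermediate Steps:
L = 47/168 (L = 2/7 + (⅐)/(-24) = 2/7 + (⅐)*(-1/24) = 2/7 - 1/168 = 47/168 ≈ 0.27976)
o = -8785228/1387 (o = -4 + (((40 + 10)/(47/168 + 41))*(-78))*67 = -4 + ((50/(6935/168))*(-78))*67 = -4 + ((50*(168/6935))*(-78))*67 = -4 + ((1680/1387)*(-78))*67 = -4 - 131040/1387*67 = -4 - 8779680/1387 = -8785228/1387 ≈ -6334.0)
-1/o = -1/(-8785228/1387) = -1*(-1387/8785228) = 1387/8785228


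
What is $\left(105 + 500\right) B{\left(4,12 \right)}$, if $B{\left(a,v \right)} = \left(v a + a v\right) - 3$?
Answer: $56265$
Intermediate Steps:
$B{\left(a,v \right)} = -3 + 2 a v$ ($B{\left(a,v \right)} = \left(a v + a v\right) - 3 = 2 a v - 3 = -3 + 2 a v$)
$\left(105 + 500\right) B{\left(4,12 \right)} = \left(105 + 500\right) \left(-3 + 2 \cdot 4 \cdot 12\right) = 605 \left(-3 + 96\right) = 605 \cdot 93 = 56265$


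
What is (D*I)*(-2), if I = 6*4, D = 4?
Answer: -192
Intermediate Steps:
I = 24
(D*I)*(-2) = (4*24)*(-2) = 96*(-2) = -192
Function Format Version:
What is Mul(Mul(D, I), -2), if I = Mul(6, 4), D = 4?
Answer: -192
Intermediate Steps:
I = 24
Mul(Mul(D, I), -2) = Mul(Mul(4, 24), -2) = Mul(96, -2) = -192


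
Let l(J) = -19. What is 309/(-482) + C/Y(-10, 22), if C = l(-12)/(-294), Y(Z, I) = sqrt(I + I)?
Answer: -309/482 + 19*sqrt(11)/6468 ≈ -0.63134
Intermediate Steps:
Y(Z, I) = sqrt(2)*sqrt(I) (Y(Z, I) = sqrt(2*I) = sqrt(2)*sqrt(I))
C = 19/294 (C = -19/(-294) = -19*(-1/294) = 19/294 ≈ 0.064626)
309/(-482) + C/Y(-10, 22) = 309/(-482) + 19/(294*((sqrt(2)*sqrt(22)))) = 309*(-1/482) + 19/(294*((2*sqrt(11)))) = -309/482 + 19*(sqrt(11)/22)/294 = -309/482 + 19*sqrt(11)/6468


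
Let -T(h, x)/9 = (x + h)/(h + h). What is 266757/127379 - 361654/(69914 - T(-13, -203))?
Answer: -178081349890/57948146333 ≈ -3.0731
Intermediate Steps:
T(h, x) = -9*(h + x)/(2*h) (T(h, x) = -9*(x + h)/(h + h) = -9*(h + x)/(2*h))
266757/127379 - 361654/(69914 - T(-13, -203)) = 266757/127379 - 361654/(69914 - 9*(-1*(-13) - 1*(-203))/(2*(-13))) = 266757*(1/127379) - 361654/(69914 - 9*(-1)*(13 + 203)/(2*13)) = 266757/127379 - 361654/(69914 - 9*(-1)*216/(2*13)) = 266757/127379 - 361654/(69914 - 1*(-972/13)) = 266757/127379 - 361654/(69914 + 972/13) = 266757/127379 - 361654/909854/13 = 266757/127379 - 361654*13/909854 = 266757/127379 - 2350751/454927 = -178081349890/57948146333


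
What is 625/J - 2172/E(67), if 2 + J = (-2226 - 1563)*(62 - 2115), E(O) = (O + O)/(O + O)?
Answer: -3379117111/1555763 ≈ -2172.0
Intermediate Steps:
E(O) = 1 (E(O) = (2*O)/((2*O)) = (2*O)*(1/(2*O)) = 1)
J = 7778815 (J = -2 + (-2226 - 1563)*(62 - 2115) = -2 - 3789*(-2053) = -2 + 7778817 = 7778815)
625/J - 2172/E(67) = 625/7778815 - 2172/1 = 625*(1/7778815) - 2172*1 = 125/1555763 - 2172 = -3379117111/1555763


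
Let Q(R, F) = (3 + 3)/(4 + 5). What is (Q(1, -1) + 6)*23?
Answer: 460/3 ≈ 153.33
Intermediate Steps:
Q(R, F) = 2/3 (Q(R, F) = 6/9 = 6*(1/9) = 2/3)
(Q(1, -1) + 6)*23 = (2/3 + 6)*23 = (20/3)*23 = 460/3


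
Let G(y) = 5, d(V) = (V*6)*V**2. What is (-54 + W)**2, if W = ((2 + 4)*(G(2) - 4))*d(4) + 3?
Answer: 5076009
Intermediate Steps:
d(V) = 6*V**3 (d(V) = (6*V)*V**2 = 6*V**3)
W = 2307 (W = ((2 + 4)*(5 - 4))*(6*4**3) + 3 = (6*1)*(6*64) + 3 = 6*384 + 3 = 2304 + 3 = 2307)
(-54 + W)**2 = (-54 + 2307)**2 = 2253**2 = 5076009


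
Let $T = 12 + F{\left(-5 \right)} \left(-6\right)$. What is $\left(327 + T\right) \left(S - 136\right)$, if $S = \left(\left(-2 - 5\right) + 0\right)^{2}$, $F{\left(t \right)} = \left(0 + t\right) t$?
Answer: $-16443$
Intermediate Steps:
$F{\left(t \right)} = t^{2}$ ($F{\left(t \right)} = t t = t^{2}$)
$T = -138$ ($T = 12 + \left(-5\right)^{2} \left(-6\right) = 12 + 25 \left(-6\right) = 12 - 150 = -138$)
$S = 49$ ($S = \left(\left(-2 - 5\right) + 0\right)^{2} = \left(-7 + 0\right)^{2} = \left(-7\right)^{2} = 49$)
$\left(327 + T\right) \left(S - 136\right) = \left(327 - 138\right) \left(49 - 136\right) = 189 \left(-87\right) = -16443$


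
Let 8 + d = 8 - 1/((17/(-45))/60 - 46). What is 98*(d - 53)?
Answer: -644918498/124217 ≈ -5191.9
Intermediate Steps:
d = 2700/124217 (d = -8 + (8 - 1/((17/(-45))/60 - 46)) = -8 + (8 - 1/((17*(-1/45))*(1/60) - 46)) = -8 + (8 - 1/(-17/45*1/60 - 46)) = -8 + (8 - 1/(-17/2700 - 46)) = -8 + (8 - 1/(-124217/2700)) = -8 + (8 - 1*(-2700/124217)) = -8 + (8 + 2700/124217) = -8 + 996436/124217 = 2700/124217 ≈ 0.021736)
98*(d - 53) = 98*(2700/124217 - 53) = 98*(-6580801/124217) = -644918498/124217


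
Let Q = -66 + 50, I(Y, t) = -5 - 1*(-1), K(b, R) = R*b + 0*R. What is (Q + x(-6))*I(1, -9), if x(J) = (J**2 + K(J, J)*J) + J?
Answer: 808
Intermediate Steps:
K(b, R) = R*b (K(b, R) = R*b + 0 = R*b)
I(Y, t) = -4 (I(Y, t) = -5 + 1 = -4)
x(J) = J + J**2 + J**3 (x(J) = (J**2 + (J*J)*J) + J = (J**2 + J**2*J) + J = (J**2 + J**3) + J = J + J**2 + J**3)
Q = -16
(Q + x(-6))*I(1, -9) = (-16 - 6*(1 - 6 + (-6)**2))*(-4) = (-16 - 6*(1 - 6 + 36))*(-4) = (-16 - 6*31)*(-4) = (-16 - 186)*(-4) = -202*(-4) = 808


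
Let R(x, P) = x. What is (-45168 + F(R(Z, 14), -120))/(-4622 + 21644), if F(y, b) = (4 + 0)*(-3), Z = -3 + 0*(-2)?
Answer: -7530/2837 ≈ -2.6542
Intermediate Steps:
Z = -3 (Z = -3 + 0 = -3)
F(y, b) = -12 (F(y, b) = 4*(-3) = -12)
(-45168 + F(R(Z, 14), -120))/(-4622 + 21644) = (-45168 - 12)/(-4622 + 21644) = -45180/17022 = -45180*1/17022 = -7530/2837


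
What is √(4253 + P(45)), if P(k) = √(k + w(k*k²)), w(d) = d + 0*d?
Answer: √(4253 + 3*√10130) ≈ 67.490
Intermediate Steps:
w(d) = d (w(d) = d + 0 = d)
P(k) = √(k + k³) (P(k) = √(k + k*k²) = √(k + k³))
√(4253 + P(45)) = √(4253 + √(45 + 45³)) = √(4253 + √(45 + 91125)) = √(4253 + √91170) = √(4253 + 3*√10130)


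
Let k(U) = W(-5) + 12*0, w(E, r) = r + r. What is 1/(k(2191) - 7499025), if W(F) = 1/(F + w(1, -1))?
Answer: -7/52493176 ≈ -1.3335e-7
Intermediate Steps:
w(E, r) = 2*r
W(F) = 1/(-2 + F) (W(F) = 1/(F + 2*(-1)) = 1/(F - 2) = 1/(-2 + F))
k(U) = -1/7 (k(U) = 1/(-2 - 5) + 12*0 = 1/(-7) + 0 = -1/7 + 0 = -1/7)
1/(k(2191) - 7499025) = 1/(-1/7 - 7499025) = 1/(-52493176/7) = -7/52493176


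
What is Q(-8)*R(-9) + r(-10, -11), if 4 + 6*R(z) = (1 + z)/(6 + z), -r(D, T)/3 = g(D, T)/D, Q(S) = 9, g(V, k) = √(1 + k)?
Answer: -2 + 3*I*√10/10 ≈ -2.0 + 0.94868*I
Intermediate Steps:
r(D, T) = -3*√(1 + T)/D
R(z) = -⅔ + (1 + z)/(6*(6 + z)) (R(z) = -⅔ + ((1 + z)/(6 + z))/6 = -⅔ + (1 + z)/(6*(6 + z)))
Q(-8)*R(-9) + r(-10, -11) = 9*((-23 - 3*(-9))/(6*(6 - 9))) - 3*√(1 - 11)/(-10) = 9*((⅙)*(-23 + 27)/(-3)) - 3*(-⅒)*√(-10) = 9*((⅙)*(-⅓)*4) - 3*(-⅒)*I*√10 = 9*(-2/9) + 3*I*√10/10 = -2 + 3*I*√10/10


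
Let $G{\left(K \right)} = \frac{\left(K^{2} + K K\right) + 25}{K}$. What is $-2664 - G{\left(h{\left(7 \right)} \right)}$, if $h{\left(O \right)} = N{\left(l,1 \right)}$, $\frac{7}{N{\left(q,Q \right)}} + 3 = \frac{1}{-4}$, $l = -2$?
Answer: $- \frac{963903}{364} \approx -2648.1$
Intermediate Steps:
$N{\left(q,Q \right)} = - \frac{28}{13}$ ($N{\left(q,Q \right)} = \frac{7}{-3 + \frac{1}{-4}} = \frac{7}{-3 - \frac{1}{4}} = \frac{7}{- \frac{13}{4}} = 7 \left(- \frac{4}{13}\right) = - \frac{28}{13}$)
$h{\left(O \right)} = - \frac{28}{13}$
$G{\left(K \right)} = \frac{25 + 2 K^{2}}{K}$ ($G{\left(K \right)} = \frac{\left(K^{2} + K^{2}\right) + 25}{K} = \frac{2 K^{2} + 25}{K} = \frac{25 + 2 K^{2}}{K}$)
$-2664 - G{\left(h{\left(7 \right)} \right)} = -2664 - \left(2 \left(- \frac{28}{13}\right) + \frac{25}{- \frac{28}{13}}\right) = -2664 - \left(- \frac{56}{13} + 25 \left(- \frac{13}{28}\right)\right) = -2664 - \left(- \frac{56}{13} - \frac{325}{28}\right) = -2664 - - \frac{5793}{364} = -2664 + \frac{5793}{364} = - \frac{963903}{364}$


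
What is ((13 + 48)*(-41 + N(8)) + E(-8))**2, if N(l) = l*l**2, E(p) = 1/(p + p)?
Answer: 211319493025/256 ≈ 8.2547e+8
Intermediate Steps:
E(p) = 1/(2*p)
N(l) = l**3
((13 + 48)*(-41 + N(8)) + E(-8))**2 = ((13 + 48)*(-41 + 8**3) + (1/2)/(-8))**2 = (61*(-41 + 512) + (1/2)*(-1/8))**2 = (61*471 - 1/16)**2 = (28731 - 1/16)**2 = (459695/16)**2 = 211319493025/256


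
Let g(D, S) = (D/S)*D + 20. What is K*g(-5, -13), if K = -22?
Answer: -5170/13 ≈ -397.69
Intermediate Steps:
g(D, S) = 20 + D²/S (g(D, S) = D²/S + 20 = 20 + D²/S)
K*g(-5, -13) = -22*(20 + (-5)²/(-13)) = -22*(20 + 25*(-1/13)) = -22*(20 - 25/13) = -22*235/13 = -5170/13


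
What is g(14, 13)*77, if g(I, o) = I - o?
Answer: 77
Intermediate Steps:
g(14, 13)*77 = (14 - 1*13)*77 = (14 - 13)*77 = 1*77 = 77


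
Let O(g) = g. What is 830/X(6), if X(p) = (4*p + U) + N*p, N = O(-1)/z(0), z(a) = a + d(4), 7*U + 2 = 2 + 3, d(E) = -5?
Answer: 29050/897 ≈ 32.386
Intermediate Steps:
U = 3/7 (U = -2/7 + (2 + 3)/7 = -2/7 + (⅐)*5 = -2/7 + 5/7 = 3/7 ≈ 0.42857)
z(a) = -5 + a (z(a) = a - 5 = -5 + a)
N = ⅕ (N = -1/(-5 + 0) = -1/(-5) = -1*(-⅕) = ⅕ ≈ 0.20000)
X(p) = 3/7 + 21*p/5 (X(p) = (4*p + 3/7) + p/5 = (3/7 + 4*p) + p/5 = 3/7 + 21*p/5)
830/X(6) = 830/(3/7 + (21/5)*6) = 830/(3/7 + 126/5) = 830/(897/35) = 830*(35/897) = 29050/897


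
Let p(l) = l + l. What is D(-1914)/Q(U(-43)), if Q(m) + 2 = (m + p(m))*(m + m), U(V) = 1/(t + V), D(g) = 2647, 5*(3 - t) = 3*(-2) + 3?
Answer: -102727423/77468 ≈ -1326.1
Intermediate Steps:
p(l) = 2*l
t = 18/5 (t = 3 - (3*(-2) + 3)/5 = 3 - (-6 + 3)/5 = 3 - ⅕*(-3) = 3 + ⅗ = 18/5 ≈ 3.6000)
U(V) = 1/(18/5 + V)
Q(m) = -2 + 6*m² (Q(m) = -2 + (m + 2*m)*(m + m) = -2 + (3*m)*(2*m) = -2 + 6*m²)
D(-1914)/Q(U(-43)) = 2647/(-2 + 6*(5/(18 + 5*(-43)))²) = 2647/(-2 + 6*(5/(18 - 215))²) = 2647/(-2 + 6*(5/(-197))²) = 2647/(-2 + 6*(5*(-1/197))²) = 2647/(-2 + 6*(-5/197)²) = 2647/(-2 + 6*(25/38809)) = 2647/(-2 + 150/38809) = 2647/(-77468/38809) = 2647*(-38809/77468) = -102727423/77468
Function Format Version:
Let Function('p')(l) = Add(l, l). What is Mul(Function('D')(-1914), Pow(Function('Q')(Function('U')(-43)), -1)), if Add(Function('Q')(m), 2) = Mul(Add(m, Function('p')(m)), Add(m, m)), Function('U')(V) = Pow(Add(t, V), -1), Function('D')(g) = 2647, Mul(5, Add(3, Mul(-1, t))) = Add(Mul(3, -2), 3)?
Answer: Rational(-102727423, 77468) ≈ -1326.1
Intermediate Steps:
Function('p')(l) = Mul(2, l)
t = Rational(18, 5) (t = Add(3, Mul(Rational(-1, 5), Add(Mul(3, -2), 3))) = Add(3, Mul(Rational(-1, 5), Add(-6, 3))) = Add(3, Mul(Rational(-1, 5), -3)) = Add(3, Rational(3, 5)) = Rational(18, 5) ≈ 3.6000)
Function('U')(V) = Pow(Add(Rational(18, 5), V), -1)
Function('Q')(m) = Add(-2, Mul(6, Pow(m, 2))) (Function('Q')(m) = Add(-2, Mul(Add(m, Mul(2, m)), Add(m, m))) = Add(-2, Mul(Mul(3, m), Mul(2, m))) = Add(-2, Mul(6, Pow(m, 2))))
Mul(Function('D')(-1914), Pow(Function('Q')(Function('U')(-43)), -1)) = Mul(2647, Pow(Add(-2, Mul(6, Pow(Mul(5, Pow(Add(18, Mul(5, -43)), -1)), 2))), -1)) = Mul(2647, Pow(Add(-2, Mul(6, Pow(Mul(5, Pow(Add(18, -215), -1)), 2))), -1)) = Mul(2647, Pow(Add(-2, Mul(6, Pow(Mul(5, Pow(-197, -1)), 2))), -1)) = Mul(2647, Pow(Add(-2, Mul(6, Pow(Mul(5, Rational(-1, 197)), 2))), -1)) = Mul(2647, Pow(Add(-2, Mul(6, Pow(Rational(-5, 197), 2))), -1)) = Mul(2647, Pow(Add(-2, Mul(6, Rational(25, 38809))), -1)) = Mul(2647, Pow(Add(-2, Rational(150, 38809)), -1)) = Mul(2647, Pow(Rational(-77468, 38809), -1)) = Mul(2647, Rational(-38809, 77468)) = Rational(-102727423, 77468)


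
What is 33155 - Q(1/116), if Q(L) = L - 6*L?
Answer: 3845985/116 ≈ 33155.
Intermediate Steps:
Q(L) = -5*L
33155 - Q(1/116) = 33155 - (-5)/116 = 33155 - 1*(-5/116) = 33155 + 5/116 = 3845985/116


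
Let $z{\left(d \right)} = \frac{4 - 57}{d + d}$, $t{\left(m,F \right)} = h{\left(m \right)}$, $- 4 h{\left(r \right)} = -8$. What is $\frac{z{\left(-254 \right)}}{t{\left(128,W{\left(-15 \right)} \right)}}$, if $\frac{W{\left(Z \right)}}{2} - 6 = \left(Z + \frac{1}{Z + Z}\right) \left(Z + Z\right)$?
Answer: $\frac{53}{1016} \approx 0.052165$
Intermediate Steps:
$h{\left(r \right)} = 2$ ($h{\left(r \right)} = \left(- \frac{1}{4}\right) \left(-8\right) = 2$)
$W{\left(Z \right)} = 12 + 4 Z \left(Z + \frac{1}{2 Z}\right)$ ($W{\left(Z \right)} = 12 + 2 \left(Z + \frac{1}{Z + Z}\right) \left(Z + Z\right) = 12 + 2 \left(Z + \frac{1}{2 Z}\right) 2 Z = 12 + 2 \cdot 2 Z \left(Z + \frac{1}{2 Z}\right) = 12 + 4 Z \left(Z + \frac{1}{2 Z}\right)$)
$t{\left(m,F \right)} = 2$
$z{\left(d \right)} = - \frac{53}{2 d}$
$\frac{z{\left(-254 \right)}}{t{\left(128,W{\left(-15 \right)} \right)}} = \frac{\left(- \frac{53}{2}\right) \frac{1}{-254}}{2} = \left(- \frac{53}{2}\right) \left(- \frac{1}{254}\right) \frac{1}{2} = \frac{53}{508} \cdot \frac{1}{2} = \frac{53}{1016}$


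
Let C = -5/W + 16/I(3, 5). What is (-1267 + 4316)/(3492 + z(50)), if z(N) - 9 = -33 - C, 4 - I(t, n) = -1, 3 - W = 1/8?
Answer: 350635/398652 ≈ 0.87955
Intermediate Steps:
W = 23/8 (W = 3 - 1/8 = 3 - 1*⅛ = 3 - ⅛ = 23/8 ≈ 2.8750)
I(t, n) = 5 (I(t, n) = 4 - 1*(-1) = 4 + 1 = 5)
C = 168/115 (C = -5/23/8 + 16/5 = -5*8/23 + 16*(⅕) = -40/23 + 16/5 = 168/115 ≈ 1.4609)
z(N) = -2928/115 (z(N) = 9 + (-33 - 1*168/115) = 9 + (-33 - 168/115) = 9 - 3963/115 = -2928/115)
(-1267 + 4316)/(3492 + z(50)) = (-1267 + 4316)/(3492 - 2928/115) = 3049/(398652/115) = 3049*(115/398652) = 350635/398652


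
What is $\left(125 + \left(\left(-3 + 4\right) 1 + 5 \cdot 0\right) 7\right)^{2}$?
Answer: $17424$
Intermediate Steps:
$\left(125 + \left(\left(-3 + 4\right) 1 + 5 \cdot 0\right) 7\right)^{2} = \left(125 + \left(1 \cdot 1 + 0\right) 7\right)^{2} = \left(125 + \left(1 + 0\right) 7\right)^{2} = \left(125 + 1 \cdot 7\right)^{2} = \left(125 + 7\right)^{2} = 132^{2} = 17424$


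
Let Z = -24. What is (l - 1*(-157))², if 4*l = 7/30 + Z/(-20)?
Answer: 356567689/14400 ≈ 24762.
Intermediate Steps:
l = 43/120 (l = (7/30 - 24/(-20))/4 = (7*(1/30) - 24*(-1/20))/4 = (7/30 + 6/5)/4 = (¼)*(43/30) = 43/120 ≈ 0.35833)
(l - 1*(-157))² = (43/120 - 1*(-157))² = (43/120 + 157)² = (18883/120)² = 356567689/14400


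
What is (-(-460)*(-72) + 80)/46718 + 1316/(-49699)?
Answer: -121681132/165845563 ≈ -0.73370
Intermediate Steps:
(-(-460)*(-72) + 80)/46718 + 1316/(-49699) = (-92*360 + 80)*(1/46718) + 1316*(-1/49699) = (-33120 + 80)*(1/46718) - 1316/49699 = -33040*1/46718 - 1316/49699 = -2360/3337 - 1316/49699 = -121681132/165845563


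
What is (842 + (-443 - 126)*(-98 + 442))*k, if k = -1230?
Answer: 239719620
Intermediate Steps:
(842 + (-443 - 126)*(-98 + 442))*k = (842 + (-443 - 126)*(-98 + 442))*(-1230) = (842 - 569*344)*(-1230) = (842 - 195736)*(-1230) = -194894*(-1230) = 239719620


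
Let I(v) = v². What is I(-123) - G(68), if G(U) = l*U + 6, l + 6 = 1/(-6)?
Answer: 46627/3 ≈ 15542.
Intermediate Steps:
l = -37/6 (l = -6 + 1/(-6) = -6 - ⅙ = -37/6 ≈ -6.1667)
G(U) = 6 - 37*U/6 (G(U) = -37*U/6 + 6 = 6 - 37*U/6)
I(-123) - G(68) = (-123)² - (6 - 37/6*68) = 15129 - (6 - 1258/3) = 15129 - 1*(-1240/3) = 15129 + 1240/3 = 46627/3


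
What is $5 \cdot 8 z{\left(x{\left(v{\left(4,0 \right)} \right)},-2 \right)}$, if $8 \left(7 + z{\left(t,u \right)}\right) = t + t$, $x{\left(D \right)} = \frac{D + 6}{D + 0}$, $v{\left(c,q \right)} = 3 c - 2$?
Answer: $-264$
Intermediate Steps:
$v{\left(c,q \right)} = -2 + 3 c$
$x{\left(D \right)} = \frac{6 + D}{D}$
$z{\left(t,u \right)} = -7 + \frac{t}{4}$ ($z{\left(t,u \right)} = -7 + \frac{t + t}{8} = -7 + \frac{2 t}{8} = -7 + \frac{t}{4}$)
$5 \cdot 8 z{\left(x{\left(v{\left(4,0 \right)} \right)},-2 \right)} = 5 \cdot 8 \left(-7 + \frac{\frac{1}{-2 + 3 \cdot 4} \left(6 + \left(-2 + 3 \cdot 4\right)\right)}{4}\right) = 40 \left(-7 + \frac{\frac{1}{-2 + 12} \left(6 + \left(-2 + 12\right)\right)}{4}\right) = 40 \left(-7 + \frac{\frac{1}{10} \left(6 + 10\right)}{4}\right) = 40 \left(-7 + \frac{\frac{1}{10} \cdot 16}{4}\right) = 40 \left(-7 + \frac{1}{4} \cdot \frac{8}{5}\right) = 40 \left(-7 + \frac{2}{5}\right) = 40 \left(- \frac{33}{5}\right) = -264$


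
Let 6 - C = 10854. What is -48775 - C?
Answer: -37927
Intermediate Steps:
C = -10848 (C = 6 - 1*10854 = 6 - 10854 = -10848)
-48775 - C = -48775 - 1*(-10848) = -48775 + 10848 = -37927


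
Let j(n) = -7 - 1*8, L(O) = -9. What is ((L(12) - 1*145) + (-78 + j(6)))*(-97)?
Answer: 23959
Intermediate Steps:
j(n) = -15 (j(n) = -7 - 8 = -15)
((L(12) - 1*145) + (-78 + j(6)))*(-97) = ((-9 - 1*145) + (-78 - 15))*(-97) = ((-9 - 145) - 93)*(-97) = (-154 - 93)*(-97) = -247*(-97) = 23959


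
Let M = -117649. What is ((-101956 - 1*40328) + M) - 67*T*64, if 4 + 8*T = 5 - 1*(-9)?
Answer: -265293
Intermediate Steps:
T = 5/4 (T = -1/2 + (5 - 1*(-9))/8 = -1/2 + (5 + 9)/8 = -1/2 + (1/8)*14 = -1/2 + 7/4 = 5/4 ≈ 1.2500)
((-101956 - 1*40328) + M) - 67*T*64 = ((-101956 - 1*40328) - 117649) - 67*5/4*64 = ((-101956 - 40328) - 117649) - 335/4*64 = (-142284 - 117649) - 5360 = -259933 - 5360 = -265293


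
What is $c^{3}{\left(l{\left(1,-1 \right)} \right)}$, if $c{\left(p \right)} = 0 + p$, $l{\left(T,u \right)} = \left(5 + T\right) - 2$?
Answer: $64$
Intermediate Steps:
$l{\left(T,u \right)} = 3 + T$
$c{\left(p \right)} = p$
$c^{3}{\left(l{\left(1,-1 \right)} \right)} = \left(3 + 1\right)^{3} = 4^{3} = 64$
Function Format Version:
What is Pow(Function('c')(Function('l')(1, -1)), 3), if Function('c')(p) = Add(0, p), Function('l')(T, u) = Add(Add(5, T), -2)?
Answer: 64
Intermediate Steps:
Function('l')(T, u) = Add(3, T)
Function('c')(p) = p
Pow(Function('c')(Function('l')(1, -1)), 3) = Pow(Add(3, 1), 3) = Pow(4, 3) = 64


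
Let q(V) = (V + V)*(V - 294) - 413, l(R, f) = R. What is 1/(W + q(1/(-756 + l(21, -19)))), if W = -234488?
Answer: -540225/126898960543 ≈ -4.2571e-6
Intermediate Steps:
q(V) = -413 + 2*V*(-294 + V) (q(V) = (2*V)*(-294 + V) - 413 = 2*V*(-294 + V) - 413 = -413 + 2*V*(-294 + V))
1/(W + q(1/(-756 + l(21, -19)))) = 1/(-234488 + (-413 - 588/(-756 + 21) + 2*(1/(-756 + 21))²)) = 1/(-234488 + (-413 - 588/(-735) + 2*(1/(-735))²)) = 1/(-234488 + (-413 - 588*(-1/735) + 2*(-1/735)²)) = 1/(-234488 + (-413 + ⅘ + 2*(1/540225))) = 1/(-234488 + (-413 + ⅘ + 2/540225)) = 1/(-234488 - 222680743/540225) = 1/(-126898960543/540225) = -540225/126898960543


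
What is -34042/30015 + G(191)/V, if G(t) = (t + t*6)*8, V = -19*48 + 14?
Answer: -175805078/13476735 ≈ -13.045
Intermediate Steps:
V = -898 (V = -912 + 14 = -898)
G(t) = 56*t (G(t) = (t + 6*t)*8 = (7*t)*8 = 56*t)
-34042/30015 + G(191)/V = -34042/30015 + (56*191)/(-898) = -34042*1/30015 + 10696*(-1/898) = -34042/30015 - 5348/449 = -175805078/13476735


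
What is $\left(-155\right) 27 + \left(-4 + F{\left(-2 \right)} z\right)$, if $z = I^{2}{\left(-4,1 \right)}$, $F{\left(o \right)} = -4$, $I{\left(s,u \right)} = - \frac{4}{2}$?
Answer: $-4205$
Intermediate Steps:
$I{\left(s,u \right)} = -2$ ($I{\left(s,u \right)} = \left(-4\right) \frac{1}{2} = -2$)
$z = 4$ ($z = \left(-2\right)^{2} = 4$)
$\left(-155\right) 27 + \left(-4 + F{\left(-2 \right)} z\right) = \left(-155\right) 27 - 20 = -4185 - 20 = -4205$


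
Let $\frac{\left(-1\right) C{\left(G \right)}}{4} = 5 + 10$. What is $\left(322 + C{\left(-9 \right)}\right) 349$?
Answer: $91438$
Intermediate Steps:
$C{\left(G \right)} = -60$ ($C{\left(G \right)} = - 4 \left(5 + 10\right) = \left(-4\right) 15 = -60$)
$\left(322 + C{\left(-9 \right)}\right) 349 = \left(322 - 60\right) 349 = 262 \cdot 349 = 91438$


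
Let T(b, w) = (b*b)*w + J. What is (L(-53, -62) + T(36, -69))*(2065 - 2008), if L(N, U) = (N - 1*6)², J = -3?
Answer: -4898922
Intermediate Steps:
T(b, w) = -3 + w*b² (T(b, w) = (b*b)*w - 3 = b²*w - 3 = w*b² - 3 = -3 + w*b²)
L(N, U) = (-6 + N)² (L(N, U) = (N - 6)² = (-6 + N)²)
(L(-53, -62) + T(36, -69))*(2065 - 2008) = ((-6 - 53)² + (-3 - 69*36²))*(2065 - 2008) = ((-59)² + (-3 - 69*1296))*57 = (3481 + (-3 - 89424))*57 = (3481 - 89427)*57 = -85946*57 = -4898922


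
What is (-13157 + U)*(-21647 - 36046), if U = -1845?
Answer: 865510386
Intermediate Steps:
(-13157 + U)*(-21647 - 36046) = (-13157 - 1845)*(-21647 - 36046) = -15002*(-57693) = 865510386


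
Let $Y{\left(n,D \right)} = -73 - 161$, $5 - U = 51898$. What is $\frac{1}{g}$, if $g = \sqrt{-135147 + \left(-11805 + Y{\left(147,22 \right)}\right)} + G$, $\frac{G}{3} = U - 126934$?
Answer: $- \frac{59609}{31979112283} - \frac{i \sqrt{16354}}{95937336849} \approx -1.864 \cdot 10^{-6} - 1.333 \cdot 10^{-9} i$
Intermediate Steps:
$U = -51893$ ($U = 5 - 51898 = -51893$)
$Y{\left(n,D \right)} = -234$
$G = -536481$ ($G = 3 \left(-51893 - 126934\right) = 3 \left(-178827\right) = -536481$)
$g = -536481 + 3 i \sqrt{16354}$ ($g = \sqrt{-135147 - 12039} - 536481 = \sqrt{-147186} - 536481 = 3 i \sqrt{16354} - 536481 = -536481 + 3 i \sqrt{16354} \approx -5.3648 \cdot 10^{5} + 383.65 i$)
$\frac{1}{g} = \frac{1}{-536481 + 3 i \sqrt{16354}}$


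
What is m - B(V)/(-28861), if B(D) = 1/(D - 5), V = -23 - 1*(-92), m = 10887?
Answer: 20109421249/1847104 ≈ 10887.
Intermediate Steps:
V = 69 (V = -23 + 92 = 69)
B(D) = 1/(-5 + D)
m - B(V)/(-28861) = 10887 - 1/((-5 + 69)*(-28861)) = 10887 - (-1)/(64*28861) = 10887 - 1*(-1/1847104) = 10887 + 1/1847104 = 20109421249/1847104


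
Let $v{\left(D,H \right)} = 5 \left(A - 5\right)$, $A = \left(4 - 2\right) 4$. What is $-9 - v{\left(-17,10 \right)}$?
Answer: $-24$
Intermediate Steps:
$A = 8$ ($A = 2 \cdot 4 = 8$)
$v{\left(D,H \right)} = 15$ ($v{\left(D,H \right)} = 5 \left(8 - 5\right) = 5 \cdot 3 = 15$)
$-9 - v{\left(-17,10 \right)} = -9 - 15 = -24$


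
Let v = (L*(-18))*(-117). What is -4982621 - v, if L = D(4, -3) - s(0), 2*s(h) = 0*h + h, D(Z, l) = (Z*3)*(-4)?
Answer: -4881533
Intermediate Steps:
D(Z, l) = -12*Z (D(Z, l) = (3*Z)*(-4) = -12*Z)
s(h) = h/2 (s(h) = (0*h + h)/2 = (0 + h)/2 = h/2)
L = -48 (L = -12*4 - 0/2 = -48 - 1*0 = -48 + 0 = -48)
v = -101088 (v = -48*(-18)*(-117) = 864*(-117) = -101088)
-4982621 - v = -4982621 - 1*(-101088) = -4982621 + 101088 = -4881533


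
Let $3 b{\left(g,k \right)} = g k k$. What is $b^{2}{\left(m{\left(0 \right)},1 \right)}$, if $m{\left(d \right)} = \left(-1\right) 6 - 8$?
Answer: $\frac{196}{9} \approx 21.778$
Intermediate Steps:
$m{\left(d \right)} = -14$ ($m{\left(d \right)} = -6 - 8 = -14$)
$b{\left(g,k \right)} = \frac{g k^{2}}{3}$ ($b{\left(g,k \right)} = \frac{g k k}{3} = \frac{g k^{2}}{3}$)
$b^{2}{\left(m{\left(0 \right)},1 \right)} = \left(\frac{1}{3} \left(-14\right) 1^{2}\right)^{2} = \left(\frac{1}{3} \left(-14\right) 1\right)^{2} = \left(- \frac{14}{3}\right)^{2} = \frac{196}{9}$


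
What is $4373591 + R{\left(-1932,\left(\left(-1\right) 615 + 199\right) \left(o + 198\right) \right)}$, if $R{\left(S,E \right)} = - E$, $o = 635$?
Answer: $4720119$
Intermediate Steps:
$4373591 + R{\left(-1932,\left(\left(-1\right) 615 + 199\right) \left(o + 198\right) \right)} = 4373591 - \left(\left(-1\right) 615 + 199\right) \left(635 + 198\right) = 4373591 - \left(-615 + 199\right) 833 = 4373591 - \left(-416\right) 833 = 4373591 - -346528 = 4373591 + 346528 = 4720119$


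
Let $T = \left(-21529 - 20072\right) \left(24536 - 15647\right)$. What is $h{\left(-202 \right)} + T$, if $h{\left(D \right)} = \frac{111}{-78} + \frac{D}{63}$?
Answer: $- \frac{605718138965}{1638} \approx -3.6979 \cdot 10^{8}$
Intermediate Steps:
$T = -369791289$ ($T = \left(-41601\right) 8889 = -369791289$)
$h{\left(D \right)} = - \frac{37}{26} + \frac{D}{63}$ ($h{\left(D \right)} = 111 \left(- \frac{1}{78}\right) + D \frac{1}{63} = - \frac{37}{26} + \frac{D}{63}$)
$h{\left(-202 \right)} + T = \left(- \frac{37}{26} + \frac{1}{63} \left(-202\right)\right) - 369791289 = \left(- \frac{37}{26} - \frac{202}{63}\right) - 369791289 = - \frac{7583}{1638} - 369791289 = - \frac{605718138965}{1638}$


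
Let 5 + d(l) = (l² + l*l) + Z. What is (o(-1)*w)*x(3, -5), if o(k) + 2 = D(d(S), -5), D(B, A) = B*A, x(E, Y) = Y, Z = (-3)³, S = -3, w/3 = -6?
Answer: 6120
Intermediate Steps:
w = -18 (w = 3*(-6) = -18)
Z = -27
d(l) = -32 + 2*l² (d(l) = -5 + ((l² + l*l) - 27) = -5 + ((l² + l²) - 27) = -5 + (2*l² - 27) = -5 + (-27 + 2*l²) = -32 + 2*l²)
D(B, A) = A*B
o(k) = 68 (o(k) = -2 - 5*(-32 + 2*(-3)²) = -2 - 5*(-32 + 2*9) = -2 - 5*(-32 + 18) = -2 - 5*(-14) = -2 + 70 = 68)
(o(-1)*w)*x(3, -5) = (68*(-18))*(-5) = -1224*(-5) = 6120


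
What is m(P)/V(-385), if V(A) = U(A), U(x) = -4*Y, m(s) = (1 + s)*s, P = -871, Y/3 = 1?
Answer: -126295/2 ≈ -63148.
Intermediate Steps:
Y = 3 (Y = 3*1 = 3)
m(s) = s*(1 + s)
U(x) = -12 (U(x) = -4*3 = -12)
V(A) = -12
m(P)/V(-385) = -871*(1 - 871)/(-12) = -871*(-870)*(-1/12) = 757770*(-1/12) = -126295/2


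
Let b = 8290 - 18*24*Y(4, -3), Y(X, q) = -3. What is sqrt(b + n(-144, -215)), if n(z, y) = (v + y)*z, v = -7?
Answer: sqrt(41554) ≈ 203.85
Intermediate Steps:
b = 9586 (b = 8290 - 18*24*(-3) = 8290 - 432*(-3) = 8290 - 1*(-1296) = 8290 + 1296 = 9586)
n(z, y) = z*(-7 + y) (n(z, y) = (-7 + y)*z = z*(-7 + y))
sqrt(b + n(-144, -215)) = sqrt(9586 - 144*(-7 - 215)) = sqrt(9586 - 144*(-222)) = sqrt(9586 + 31968) = sqrt(41554)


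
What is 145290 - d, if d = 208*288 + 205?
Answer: 85181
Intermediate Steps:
d = 60109 (d = 59904 + 205 = 60109)
145290 - d = 145290 - 1*60109 = 145290 - 60109 = 85181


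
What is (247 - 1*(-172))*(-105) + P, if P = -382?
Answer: -44377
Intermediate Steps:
(247 - 1*(-172))*(-105) + P = (247 - 1*(-172))*(-105) - 382 = (247 + 172)*(-105) - 382 = 419*(-105) - 382 = -43995 - 382 = -44377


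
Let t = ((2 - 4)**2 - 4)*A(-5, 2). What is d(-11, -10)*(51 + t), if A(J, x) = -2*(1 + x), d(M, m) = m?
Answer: -510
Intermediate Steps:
A(J, x) = -2 - 2*x
t = 0 (t = ((2 - 4)**2 - 4)*(-2 - 2*2) = ((-2)**2 - 4)*(-2 - 4) = (4 - 4)*(-6) = 0*(-6) = 0)
d(-11, -10)*(51 + t) = -10*(51 + 0) = -10*51 = -510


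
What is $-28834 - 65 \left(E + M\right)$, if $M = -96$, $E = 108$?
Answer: $-29614$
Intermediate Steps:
$-28834 - 65 \left(E + M\right) = -28834 - 65 \left(108 - 96\right) = -28834 - 65 \cdot 12 = -28834 - 780 = -29614$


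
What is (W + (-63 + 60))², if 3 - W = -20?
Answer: 400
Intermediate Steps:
W = 23 (W = 3 - 1*(-20) = 3 + 20 = 23)
(W + (-63 + 60))² = (23 + (-63 + 60))² = (23 - 3)² = 20² = 400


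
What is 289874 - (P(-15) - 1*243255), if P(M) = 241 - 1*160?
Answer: 533048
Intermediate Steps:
P(M) = 81 (P(M) = 241 - 160 = 81)
289874 - (P(-15) - 1*243255) = 289874 - (81 - 1*243255) = 289874 - (81 - 243255) = 289874 - 1*(-243174) = 289874 + 243174 = 533048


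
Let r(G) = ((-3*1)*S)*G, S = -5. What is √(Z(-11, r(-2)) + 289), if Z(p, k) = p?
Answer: √278 ≈ 16.673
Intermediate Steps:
r(G) = 15*G (r(G) = (-3*1*(-5))*G = (-3*(-5))*G = 15*G)
√(Z(-11, r(-2)) + 289) = √(-11 + 289) = √278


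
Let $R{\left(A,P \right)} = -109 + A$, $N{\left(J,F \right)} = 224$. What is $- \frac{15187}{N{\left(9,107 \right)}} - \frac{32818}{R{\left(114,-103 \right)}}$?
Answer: $- \frac{7427167}{1120} \approx -6631.4$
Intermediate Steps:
$- \frac{15187}{N{\left(9,107 \right)}} - \frac{32818}{R{\left(114,-103 \right)}} = - \frac{15187}{224} - \frac{32818}{-109 + 114} = \left(-15187\right) \frac{1}{224} - \frac{32818}{5} = - \frac{15187}{224} - \frac{32818}{5} = - \frac{7427167}{1120}$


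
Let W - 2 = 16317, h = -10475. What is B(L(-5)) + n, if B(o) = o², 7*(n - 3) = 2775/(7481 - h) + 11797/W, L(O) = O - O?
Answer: 6410615401/2051167748 ≈ 3.1254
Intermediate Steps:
W = 16319 (W = 2 + 16317 = 16319)
L(O) = 0
n = 6410615401/2051167748 (n = 3 + (2775/(7481 - 1*(-10475)) + 11797/16319)/7 = 3 + (2775/(7481 + 10475) + 11797*(1/16319))/7 = 3 + (2775/17956 + 11797/16319)/7 = 3 + (⅐)*(257112157/293023964) = 3 + 257112157/2051167748 = 6410615401/2051167748 ≈ 3.1254)
B(L(-5)) + n = 0² + 6410615401/2051167748 = 0 + 6410615401/2051167748 = 6410615401/2051167748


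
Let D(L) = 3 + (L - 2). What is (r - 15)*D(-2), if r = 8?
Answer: 7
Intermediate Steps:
D(L) = 1 + L (D(L) = 3 + (-2 + L) = 1 + L)
(r - 15)*D(-2) = (8 - 15)*(1 - 2) = -7*(-1) = 7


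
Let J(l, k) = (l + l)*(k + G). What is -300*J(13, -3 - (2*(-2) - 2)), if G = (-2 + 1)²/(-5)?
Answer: -21840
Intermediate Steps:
G = -⅕ (G = (-1)²*(-⅕) = 1*(-⅕) = -⅕ ≈ -0.20000)
J(l, k) = 2*l*(-⅕ + k) (J(l, k) = (l + l)*(k - ⅕) = (2*l)*(-⅕ + k) = 2*l*(-⅕ + k))
-300*J(13, -3 - (2*(-2) - 2)) = -120*13*(-1 + 5*(-3 - (2*(-2) - 2))) = -120*13*(-1 + 5*(-3 - (-4 - 2))) = -120*13*(-1 + 5*(-3 - 1*(-6))) = -120*13*(-1 + 5*(-3 + 6)) = -120*13*(-1 + 5*3) = -120*13*(-1 + 15) = -120*13*14 = -300*364/5 = -21840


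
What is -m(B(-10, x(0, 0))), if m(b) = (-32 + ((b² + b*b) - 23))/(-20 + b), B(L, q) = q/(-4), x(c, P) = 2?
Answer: -109/41 ≈ -2.6585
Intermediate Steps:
B(L, q) = -q/4 (B(L, q) = q*(-¼) = -q/4)
m(b) = (-55 + 2*b²)/(-20 + b) (m(b) = (-32 + ((b² + b²) - 23))/(-20 + b) = (-32 + (2*b² - 23))/(-20 + b) = (-32 + (-23 + 2*b²))/(-20 + b) = (-55 + 2*b²)/(-20 + b))
-m(B(-10, x(0, 0))) = -(-55 + 2*(-¼*2)²)/(-20 - ¼*2) = -(-55 + 2*(-½)²)/(-20 - ½) = -(-55 + 2*(¼))/(-41/2) = -(-2)*(-55 + ½)/41 = -(-2)*(-109)/(41*2) = -1*109/41 = -109/41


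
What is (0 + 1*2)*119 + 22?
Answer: 260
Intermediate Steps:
(0 + 1*2)*119 + 22 = (0 + 2)*119 + 22 = 2*119 + 22 = 238 + 22 = 260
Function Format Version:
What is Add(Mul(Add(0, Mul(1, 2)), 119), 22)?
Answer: 260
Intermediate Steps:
Add(Mul(Add(0, Mul(1, 2)), 119), 22) = Add(Mul(Add(0, 2), 119), 22) = Add(Mul(2, 119), 22) = Add(238, 22) = 260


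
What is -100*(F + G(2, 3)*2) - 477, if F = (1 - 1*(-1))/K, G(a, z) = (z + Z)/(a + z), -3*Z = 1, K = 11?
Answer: -19861/33 ≈ -601.85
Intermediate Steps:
Z = -⅓ (Z = -⅓*1 = -⅓ ≈ -0.33333)
G(a, z) = (-⅓ + z)/(a + z) (G(a, z) = (z - ⅓)/(a + z) = (-⅓ + z)/(a + z))
F = 2/11 (F = (1 - 1*(-1))/11 = (1 + 1)*(1/11) = 2*(1/11) = 2/11 ≈ 0.18182)
-100*(F + G(2, 3)*2) - 477 = -100*(2/11 + ((-⅓ + 3)/(2 + 3))*2) - 477 = -100*(2/11 + ((8/3)/5)*2) - 477 = -100*(2/11 + ((⅕)*(8/3))*2) - 477 = -100*(2/11 + (8/15)*2) - 477 = -100*(2/11 + 16/15) - 477 = -100*206/165 - 477 = -4120/33 - 477 = -19861/33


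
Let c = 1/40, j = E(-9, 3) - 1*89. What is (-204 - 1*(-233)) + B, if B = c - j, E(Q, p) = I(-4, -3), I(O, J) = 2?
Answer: 4641/40 ≈ 116.03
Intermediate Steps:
E(Q, p) = 2
j = -87 (j = 2 - 1*89 = 2 - 89 = -87)
c = 1/40 ≈ 0.025000
B = 3481/40 (B = 1/40 - 1*(-87) = 1/40 + 87 = 3481/40 ≈ 87.025)
(-204 - 1*(-233)) + B = (-204 - 1*(-233)) + 3481/40 = (-204 + 233) + 3481/40 = 29 + 3481/40 = 4641/40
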